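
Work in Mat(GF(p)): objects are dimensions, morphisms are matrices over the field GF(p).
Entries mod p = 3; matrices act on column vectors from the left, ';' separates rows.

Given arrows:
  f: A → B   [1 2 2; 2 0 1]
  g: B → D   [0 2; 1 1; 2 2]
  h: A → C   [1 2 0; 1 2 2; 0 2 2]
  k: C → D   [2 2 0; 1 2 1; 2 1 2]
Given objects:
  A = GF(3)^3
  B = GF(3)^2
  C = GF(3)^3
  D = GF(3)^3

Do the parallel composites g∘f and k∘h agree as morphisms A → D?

1) trace f;g:
  e0=⟨1,0,0⟩ f→⟨1,2⟩ g→⟨1,0,0⟩
  e1=⟨0,1,0⟩ f→⟨2,0⟩ g→⟨0,2,1⟩
  e2=⟨0,0,1⟩ f→⟨2,1⟩ g→⟨2,0,0⟩
  ⟦path⟧₁ = [1 0 2; 0 2 0; 0 1 0]
2) trace h;k:
  e0=⟨1,0,0⟩ h→⟨1,1,0⟩ k→⟨1,0,0⟩
  e1=⟨0,1,0⟩ h→⟨2,2,2⟩ k→⟨2,2,1⟩
  e2=⟨0,0,1⟩ h→⟨0,2,2⟩ k→⟨1,0,0⟩
  ⟦path⟧₂ = [1 2 1; 0 2 0; 0 1 0]
Equal? NO — does not commute

Answer: DOES NOT COMMUTE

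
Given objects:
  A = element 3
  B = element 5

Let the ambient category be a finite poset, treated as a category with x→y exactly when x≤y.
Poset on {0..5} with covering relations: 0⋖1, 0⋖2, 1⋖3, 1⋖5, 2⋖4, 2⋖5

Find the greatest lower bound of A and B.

Answer: A∧B = 1

Derivation:
{x : x⊑A ∧ x⊑B} = {0,1}  (A=3, B=5)
  0 ⊑ 1
  1 ⊑ 1
glb = 1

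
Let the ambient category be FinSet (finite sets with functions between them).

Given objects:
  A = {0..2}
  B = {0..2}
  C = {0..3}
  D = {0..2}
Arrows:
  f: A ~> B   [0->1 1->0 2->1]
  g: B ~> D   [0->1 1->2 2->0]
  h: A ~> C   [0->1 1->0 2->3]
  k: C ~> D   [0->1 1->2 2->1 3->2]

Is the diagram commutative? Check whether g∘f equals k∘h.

Answer: COMMUTES

Trace:
1) trace f;g:
  0 f~>1 g~>2
  1 f~>0 g~>1
  2 f~>1 g~>2
  ⟦path⟧₁ = [0->2 1->1 2->2]
2) trace h;k:
  0 h~>1 k~>2
  1 h~>0 k~>1
  2 h~>3 k~>2
  ⟦path⟧₂ = [0->2 1->1 2->2]
Equal? equal; square commutes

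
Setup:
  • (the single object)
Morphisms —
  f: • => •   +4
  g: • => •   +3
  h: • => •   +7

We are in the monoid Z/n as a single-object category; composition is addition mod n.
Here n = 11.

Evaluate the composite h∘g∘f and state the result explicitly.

  0 +4≡4 +3≡7 +7≡3  (mod 11)
⟦path⟧: +3

Answer: +3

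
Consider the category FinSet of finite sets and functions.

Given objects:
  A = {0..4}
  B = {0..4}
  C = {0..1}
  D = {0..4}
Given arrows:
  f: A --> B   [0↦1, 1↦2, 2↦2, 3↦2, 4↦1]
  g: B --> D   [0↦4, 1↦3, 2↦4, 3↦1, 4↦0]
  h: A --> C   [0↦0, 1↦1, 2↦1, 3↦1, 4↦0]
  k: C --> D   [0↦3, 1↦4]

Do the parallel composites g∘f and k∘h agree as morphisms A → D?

Along f;g (path 1):
  0 f-->1 g-->3
  1 f-->2 g-->4
  2 f-->2 g-->4
  3 f-->2 g-->4
  4 f-->1 g-->3
  ⟦path⟧₁ = [0↦3, 1↦4, 2↦4, 3↦4, 4↦3]
Along h;k (path 2):
  0 h-->0 k-->3
  1 h-->1 k-->4
  2 h-->1 k-->4
  3 h-->1 k-->4
  4 h-->0 k-->3
  ⟦path⟧₂ = [0↦3, 1↦4, 2↦4, 3↦4, 4↦3]
Equal? equal; square commutes

Answer: COMMUTES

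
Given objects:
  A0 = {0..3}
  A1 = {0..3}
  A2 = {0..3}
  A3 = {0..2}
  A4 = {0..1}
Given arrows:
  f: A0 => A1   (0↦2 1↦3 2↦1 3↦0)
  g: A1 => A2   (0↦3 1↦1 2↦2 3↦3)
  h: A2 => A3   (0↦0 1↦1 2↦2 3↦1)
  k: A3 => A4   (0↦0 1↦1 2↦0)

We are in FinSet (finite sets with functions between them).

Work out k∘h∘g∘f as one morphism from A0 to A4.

Answer: (0↦0 1↦1 2↦1 3↦1)

Work:
  0 f=>2 g=>2 h=>2 k=>0
  1 f=>3 g=>3 h=>1 k=>1
  2 f=>1 g=>1 h=>1 k=>1
  3 f=>0 g=>3 h=>1 k=>1
result: (0↦0 1↦1 2↦1 3↦1)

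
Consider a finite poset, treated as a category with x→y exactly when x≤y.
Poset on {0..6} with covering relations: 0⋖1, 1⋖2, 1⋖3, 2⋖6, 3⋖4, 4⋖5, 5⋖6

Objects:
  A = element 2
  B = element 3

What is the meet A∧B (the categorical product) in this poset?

Lower bounds of A=2 and B=3: {0,1}
  0 <= 1
  1 <= 1
glb = 1

Answer: A∧B = 1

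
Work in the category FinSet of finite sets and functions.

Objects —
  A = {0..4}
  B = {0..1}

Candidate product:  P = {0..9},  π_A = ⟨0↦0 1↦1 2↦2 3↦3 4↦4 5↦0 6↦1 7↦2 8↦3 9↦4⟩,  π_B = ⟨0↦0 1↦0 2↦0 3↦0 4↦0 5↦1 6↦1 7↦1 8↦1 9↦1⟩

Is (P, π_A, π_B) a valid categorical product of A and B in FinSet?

Answer: VALID PRODUCT

Work:
|A|·|B| = 5·2 = 10;  |P| = 10
Check the pairing map k ↦ (π_A(k), π_B(k)):
  0 ↦ (0,0)
  1 ↦ (1,0)
  2 ↦ (2,0)
  3 ↦ (3,0)
  4 ↦ (4,0)
  5 ↦ (0,1)
  6 ↦ (1,1)
  7 ↦ (2,1)
  8 ↦ (3,1)
  9 ↦ (4,1)
distinct pairs in image: 10 / 10 needed
  → bijection onto A×B; projections well-typed.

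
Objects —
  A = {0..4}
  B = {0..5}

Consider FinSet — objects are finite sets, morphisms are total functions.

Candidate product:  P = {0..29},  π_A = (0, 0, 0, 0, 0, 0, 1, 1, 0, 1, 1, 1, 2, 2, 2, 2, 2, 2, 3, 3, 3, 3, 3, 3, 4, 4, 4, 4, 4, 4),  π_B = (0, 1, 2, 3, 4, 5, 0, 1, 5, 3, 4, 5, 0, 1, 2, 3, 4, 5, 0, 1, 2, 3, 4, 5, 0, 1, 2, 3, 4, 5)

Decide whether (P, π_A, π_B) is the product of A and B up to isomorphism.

Answer: NOT A VALID PRODUCT — duplicate pair at indices 5,8

Work:
|A|·|B| = 5·6 = 30;  |P| = 30
Check the pairing map k ↦ (π_A(k), π_B(k)):
  0 : (0,0)
  1 : (0,1)
  2 : (0,2)
  3 : (0,3)
  4 : (0,4)
  5 : (0,5)
  6 : (1,0)
  7 : (1,1)
  8 : (0,5)  ✗ repeats pair of k=5
  9 : (1,3)
  10 : (1,4)
  11 : (1,5)
  12 : (2,0)
  13 : (2,1)
  14 : (2,2)
  15 : (2,3)
  16 : (2,4)
  17 : (2,5)
  18 : (3,0)
  19 : (3,1)
  20 : (3,2)
  21 : (3,3)
  22 : (3,4)
  23 : (3,5)
  24 : (4,0)
  25 : (4,1)
  26 : (4,2)
  27 : (4,3)
  28 : (4,4)
  29 : (4,5)
distinct pairs in image: 29 / 30 needed
  → (0,5) hit at k=5 and k=8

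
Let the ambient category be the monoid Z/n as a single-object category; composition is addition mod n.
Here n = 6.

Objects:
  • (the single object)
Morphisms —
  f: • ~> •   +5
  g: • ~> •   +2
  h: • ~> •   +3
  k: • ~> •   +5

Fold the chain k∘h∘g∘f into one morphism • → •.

Answer: +3

Derivation:
  0 +5≡5 +2≡1 +3≡4 +5≡3  (mod 6)
⟦path⟧: +3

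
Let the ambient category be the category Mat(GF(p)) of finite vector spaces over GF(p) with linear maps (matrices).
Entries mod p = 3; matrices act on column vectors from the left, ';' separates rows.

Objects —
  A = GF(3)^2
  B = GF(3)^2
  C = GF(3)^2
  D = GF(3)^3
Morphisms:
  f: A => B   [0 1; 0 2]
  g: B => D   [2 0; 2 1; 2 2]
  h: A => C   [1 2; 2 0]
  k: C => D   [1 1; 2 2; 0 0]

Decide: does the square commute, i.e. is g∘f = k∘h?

1) trace f;g:
  e0=(1,0) f=>(0,0) g=>(0,0,0)
  e1=(0,1) f=>(1,2) g=>(2,1,0)
  composite₁ = [0 2; 0 1; 0 0]
2) trace h;k:
  e0=(1,0) h=>(1,2) k=>(0,0,0)
  e1=(0,1) h=>(2,0) k=>(2,1,0)
  composite₂ = [0 2; 0 1; 0 0]
Equal? same morphism ✓

Answer: COMMUTES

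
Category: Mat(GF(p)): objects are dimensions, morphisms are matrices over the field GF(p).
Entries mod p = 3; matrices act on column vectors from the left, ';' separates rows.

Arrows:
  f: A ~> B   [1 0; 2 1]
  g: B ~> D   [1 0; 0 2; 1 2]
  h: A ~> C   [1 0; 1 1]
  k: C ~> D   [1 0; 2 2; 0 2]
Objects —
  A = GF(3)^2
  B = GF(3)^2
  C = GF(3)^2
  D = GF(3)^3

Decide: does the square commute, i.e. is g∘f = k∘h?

Path 1 = f;g:
  e0=[1,0] f~>[1,2] g~>[1,1,2]
  e1=[0,1] f~>[0,1] g~>[0,2,2]
  result₁ = [1 0; 1 2; 2 2]
Path 2 = h;k:
  e0=[1,0] h~>[1,1] k~>[1,1,2]
  e1=[0,1] h~>[0,1] k~>[0,2,2]
  result₂ = [1 0; 1 2; 2 2]
Equal? same morphism ✓

Answer: COMMUTES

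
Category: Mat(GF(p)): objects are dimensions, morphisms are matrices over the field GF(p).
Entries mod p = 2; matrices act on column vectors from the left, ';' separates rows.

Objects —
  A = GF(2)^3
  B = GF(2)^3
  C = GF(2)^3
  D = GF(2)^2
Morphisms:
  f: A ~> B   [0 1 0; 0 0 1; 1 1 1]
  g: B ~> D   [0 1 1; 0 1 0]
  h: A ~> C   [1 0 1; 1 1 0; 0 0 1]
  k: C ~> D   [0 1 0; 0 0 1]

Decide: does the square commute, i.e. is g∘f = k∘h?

Answer: COMMUTES

Trace:
Along f;g (path 1):
  e0=⟨1,0,0⟩ f~>⟨0,0,1⟩ g~>⟨1,0⟩
  e1=⟨0,1,0⟩ f~>⟨1,0,1⟩ g~>⟨1,0⟩
  e2=⟨0,0,1⟩ f~>⟨0,1,1⟩ g~>⟨0,1⟩
  composite₁ = [1 1 0; 0 0 1]
Along h;k (path 2):
  e0=⟨1,0,0⟩ h~>⟨1,1,0⟩ k~>⟨1,0⟩
  e1=⟨0,1,0⟩ h~>⟨0,1,0⟩ k~>⟨1,0⟩
  e2=⟨0,0,1⟩ h~>⟨1,0,1⟩ k~>⟨0,1⟩
  composite₂ = [1 1 0; 0 0 1]
Equal? same morphism ✓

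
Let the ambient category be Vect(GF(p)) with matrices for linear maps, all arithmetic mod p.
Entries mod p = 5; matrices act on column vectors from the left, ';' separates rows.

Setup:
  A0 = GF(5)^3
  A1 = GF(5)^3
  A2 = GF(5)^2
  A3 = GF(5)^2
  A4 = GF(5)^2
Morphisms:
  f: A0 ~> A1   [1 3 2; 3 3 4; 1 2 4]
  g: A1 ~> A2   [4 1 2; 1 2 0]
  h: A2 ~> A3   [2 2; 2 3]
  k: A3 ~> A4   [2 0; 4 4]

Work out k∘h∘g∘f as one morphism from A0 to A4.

Answer: [4 2 0; 4 4 0]

Derivation:
  e0=[1,0,0] f~>[1,3,1] g~>[4,2] h~>[2,4] k~>[4,4]
  e1=[0,1,0] f~>[3,3,2] g~>[4,4] h~>[1,0] k~>[2,4]
  e2=[0,0,1] f~>[2,4,4] g~>[0,0] h~>[0,0] k~>[0,0]
result: [4 2 0; 4 4 0]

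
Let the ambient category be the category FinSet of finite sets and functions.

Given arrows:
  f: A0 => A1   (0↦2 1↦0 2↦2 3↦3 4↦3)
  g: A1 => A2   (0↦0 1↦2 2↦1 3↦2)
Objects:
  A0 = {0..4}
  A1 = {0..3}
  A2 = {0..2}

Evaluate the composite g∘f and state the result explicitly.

  0 f=>2 g=>1
  1 f=>0 g=>0
  2 f=>2 g=>1
  3 f=>3 g=>2
  4 f=>3 g=>2
composite: (0↦1 1↦0 2↦1 3↦2 4↦2)

Answer: (0↦1 1↦0 2↦1 3↦2 4↦2)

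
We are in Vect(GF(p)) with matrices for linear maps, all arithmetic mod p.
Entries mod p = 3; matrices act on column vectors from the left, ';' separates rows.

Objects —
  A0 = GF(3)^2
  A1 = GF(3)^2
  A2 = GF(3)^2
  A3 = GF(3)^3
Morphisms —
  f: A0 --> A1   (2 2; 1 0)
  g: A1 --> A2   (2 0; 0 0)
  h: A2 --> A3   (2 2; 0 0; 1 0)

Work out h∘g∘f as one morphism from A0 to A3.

  e0=(1,0) f-->(2,1) g-->(1,0) h-->(2,0,1)
  e1=(0,1) f-->(2,0) g-->(1,0) h-->(2,0,1)
composite: (2 2; 0 0; 1 1)

Answer: (2 2; 0 0; 1 1)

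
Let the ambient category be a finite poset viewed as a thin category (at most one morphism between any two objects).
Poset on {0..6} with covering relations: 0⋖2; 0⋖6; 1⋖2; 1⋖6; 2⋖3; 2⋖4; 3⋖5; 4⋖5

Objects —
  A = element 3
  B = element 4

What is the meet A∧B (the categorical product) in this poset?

Common predecessors of 3,4: {0,1,2}
  0 <= 2
  1 <= 2
  2 <= 2
glb = 2

Answer: A∧B = 2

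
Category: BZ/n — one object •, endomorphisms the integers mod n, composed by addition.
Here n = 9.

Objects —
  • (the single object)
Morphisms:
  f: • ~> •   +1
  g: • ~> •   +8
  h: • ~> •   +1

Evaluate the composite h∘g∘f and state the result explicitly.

  0 +1≡1 +8≡0 +1≡1  (mod 9)
composite: +1

Answer: +1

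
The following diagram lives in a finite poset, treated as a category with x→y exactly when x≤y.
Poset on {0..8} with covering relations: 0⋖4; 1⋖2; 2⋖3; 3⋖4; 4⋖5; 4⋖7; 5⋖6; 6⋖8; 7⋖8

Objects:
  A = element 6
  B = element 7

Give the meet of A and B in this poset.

Answer: A∧B = 4

Trace:
Lower bounds of A=6 and B=7: {0,1,2,3,4}
  0 ≤ 4
  1 ≤ 4
  2 ≤ 4
  3 ≤ 4
  4 ≤ 4
glb = 4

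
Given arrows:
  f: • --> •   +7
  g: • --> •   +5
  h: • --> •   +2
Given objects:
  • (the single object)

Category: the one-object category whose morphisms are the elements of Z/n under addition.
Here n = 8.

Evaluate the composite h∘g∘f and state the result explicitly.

  0 +7≡7 +5≡4 +2≡6  (mod 8)
result: +6

Answer: +6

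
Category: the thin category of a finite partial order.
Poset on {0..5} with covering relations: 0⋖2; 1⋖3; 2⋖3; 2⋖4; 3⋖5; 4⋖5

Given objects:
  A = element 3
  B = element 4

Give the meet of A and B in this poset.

Answer: A∧B = 2

Derivation:
{x : x⊑A ∧ x⊑B} = {0,2}  (A=3, B=4)
  0 ⊑ 2
  2 ⊑ 2
glb = 2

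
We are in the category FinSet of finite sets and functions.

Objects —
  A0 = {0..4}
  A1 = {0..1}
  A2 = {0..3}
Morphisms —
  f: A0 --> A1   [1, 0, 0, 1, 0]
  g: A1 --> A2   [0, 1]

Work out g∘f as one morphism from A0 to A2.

Answer: [1, 0, 0, 1, 0]

Trace:
  0 f-->1 g-->1
  1 f-->0 g-->0
  2 f-->0 g-->0
  3 f-->1 g-->1
  4 f-->0 g-->0
⟦path⟧: [1, 0, 0, 1, 0]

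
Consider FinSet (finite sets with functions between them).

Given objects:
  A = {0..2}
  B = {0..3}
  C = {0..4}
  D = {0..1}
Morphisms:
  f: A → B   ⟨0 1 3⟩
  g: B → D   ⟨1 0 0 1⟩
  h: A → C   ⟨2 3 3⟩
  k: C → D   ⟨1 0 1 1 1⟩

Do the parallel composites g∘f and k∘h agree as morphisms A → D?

Answer: DOES NOT COMMUTE

Derivation:
Along f;g (path 1):
  0 f→0 g→1
  1 f→1 g→0
  2 f→3 g→1
  ⟦path⟧₁ = ⟨1 0 1⟩
Along h;k (path 2):
  0 h→2 k→1
  1 h→3 k→1
  2 h→3 k→1
  ⟦path⟧₂ = ⟨1 1 1⟩
Equal? NO — does not commute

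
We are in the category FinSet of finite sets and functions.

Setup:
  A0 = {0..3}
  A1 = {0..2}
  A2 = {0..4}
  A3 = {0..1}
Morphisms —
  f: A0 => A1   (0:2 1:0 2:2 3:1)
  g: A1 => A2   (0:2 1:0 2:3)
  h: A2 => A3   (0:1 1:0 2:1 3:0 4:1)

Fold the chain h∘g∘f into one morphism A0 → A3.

Answer: (0:0 1:1 2:0 3:1)

Work:
  0 f=>2 g=>3 h=>0
  1 f=>0 g=>2 h=>1
  2 f=>2 g=>3 h=>0
  3 f=>1 g=>0 h=>1
composite: (0:0 1:1 2:0 3:1)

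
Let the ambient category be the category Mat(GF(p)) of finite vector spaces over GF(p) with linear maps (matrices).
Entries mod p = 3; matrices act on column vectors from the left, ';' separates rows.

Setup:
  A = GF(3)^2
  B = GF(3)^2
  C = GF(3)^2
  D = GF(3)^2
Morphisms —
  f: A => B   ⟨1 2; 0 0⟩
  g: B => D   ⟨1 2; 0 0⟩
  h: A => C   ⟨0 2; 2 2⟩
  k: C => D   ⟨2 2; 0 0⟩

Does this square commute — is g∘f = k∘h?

Answer: COMMUTES

Derivation:
Path 1 = f;g:
  e0=⟨1,0⟩ f=>⟨1,0⟩ g=>⟨1,0⟩
  e1=⟨0,1⟩ f=>⟨2,0⟩ g=>⟨2,0⟩
  ⟦path⟧₁ = ⟨1 2; 0 0⟩
Path 2 = h;k:
  e0=⟨1,0⟩ h=>⟨0,2⟩ k=>⟨1,0⟩
  e1=⟨0,1⟩ h=>⟨2,2⟩ k=>⟨2,0⟩
  ⟦path⟧₂ = ⟨1 2; 0 0⟩
Equal? equal; square commutes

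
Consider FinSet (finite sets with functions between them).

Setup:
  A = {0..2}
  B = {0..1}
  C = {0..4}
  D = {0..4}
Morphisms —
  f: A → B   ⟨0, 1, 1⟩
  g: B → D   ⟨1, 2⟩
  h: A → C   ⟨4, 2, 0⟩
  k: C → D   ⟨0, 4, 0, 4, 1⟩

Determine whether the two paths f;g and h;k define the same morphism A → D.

Answer: DOES NOT COMMUTE

Trace:
Path 1 = f;g:
  0 f→0 g→1
  1 f→1 g→2
  2 f→1 g→2
  ⟦path⟧₁ = ⟨1, 2, 2⟩
Path 2 = h;k:
  0 h→4 k→1
  1 h→2 k→0
  2 h→0 k→0
  ⟦path⟧₂ = ⟨1, 0, 0⟩
Equal? distinct morphisms ✗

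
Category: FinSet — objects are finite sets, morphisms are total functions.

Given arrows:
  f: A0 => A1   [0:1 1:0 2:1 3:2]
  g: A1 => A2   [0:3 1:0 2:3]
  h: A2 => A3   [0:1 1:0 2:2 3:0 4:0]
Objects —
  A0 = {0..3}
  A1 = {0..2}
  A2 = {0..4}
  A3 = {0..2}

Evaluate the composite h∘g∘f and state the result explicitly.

  0 f=>1 g=>0 h=>1
  1 f=>0 g=>3 h=>0
  2 f=>1 g=>0 h=>1
  3 f=>2 g=>3 h=>0
⟦path⟧: [0:1 1:0 2:1 3:0]

Answer: [0:1 1:0 2:1 3:0]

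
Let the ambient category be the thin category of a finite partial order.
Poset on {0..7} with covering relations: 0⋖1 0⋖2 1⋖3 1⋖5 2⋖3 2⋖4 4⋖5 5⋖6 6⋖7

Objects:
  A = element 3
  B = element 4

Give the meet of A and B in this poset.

{x : x≤A ∧ x≤B} = {0,2}  (A=3, B=4)
  0 ≤ 2
  2 ≤ 2
glb = 2

Answer: A∧B = 2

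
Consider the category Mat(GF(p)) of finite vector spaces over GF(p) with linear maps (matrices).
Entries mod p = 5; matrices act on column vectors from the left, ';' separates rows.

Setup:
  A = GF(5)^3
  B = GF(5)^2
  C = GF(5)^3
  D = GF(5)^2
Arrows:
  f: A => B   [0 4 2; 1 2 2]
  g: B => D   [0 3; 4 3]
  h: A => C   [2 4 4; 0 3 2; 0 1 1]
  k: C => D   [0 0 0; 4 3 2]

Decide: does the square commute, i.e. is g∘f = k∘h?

Answer: DOES NOT COMMUTE

Derivation:
Path 1 = f;g:
  e0=⟨1,0,0⟩ f=>⟨0,1⟩ g=>⟨3,3⟩
  e1=⟨0,1,0⟩ f=>⟨4,2⟩ g=>⟨1,2⟩
  e2=⟨0,0,1⟩ f=>⟨2,2⟩ g=>⟨1,4⟩
  composite₁ = [3 1 1; 3 2 4]
Path 2 = h;k:
  e0=⟨1,0,0⟩ h=>⟨2,0,0⟩ k=>⟨0,3⟩
  e1=⟨0,1,0⟩ h=>⟨4,3,1⟩ k=>⟨0,2⟩
  e2=⟨0,0,1⟩ h=>⟨4,2,1⟩ k=>⟨0,4⟩
  composite₂ = [0 0 0; 3 2 4]
Equal? NO — does not commute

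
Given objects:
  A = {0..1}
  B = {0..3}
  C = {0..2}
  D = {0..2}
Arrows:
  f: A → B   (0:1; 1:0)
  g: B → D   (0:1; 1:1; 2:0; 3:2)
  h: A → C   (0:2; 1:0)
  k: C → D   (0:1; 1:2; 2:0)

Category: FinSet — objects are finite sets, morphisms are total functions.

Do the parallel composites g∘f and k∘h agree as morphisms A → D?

Answer: DOES NOT COMMUTE

Trace:
Path 1 = f;g:
  0 f→1 g→1
  1 f→0 g→1
  ⟦path⟧₁ = (0:1; 1:1)
Path 2 = h;k:
  0 h→2 k→0
  1 h→0 k→1
  ⟦path⟧₂ = (0:0; 1:1)
Equal? differ; not commutative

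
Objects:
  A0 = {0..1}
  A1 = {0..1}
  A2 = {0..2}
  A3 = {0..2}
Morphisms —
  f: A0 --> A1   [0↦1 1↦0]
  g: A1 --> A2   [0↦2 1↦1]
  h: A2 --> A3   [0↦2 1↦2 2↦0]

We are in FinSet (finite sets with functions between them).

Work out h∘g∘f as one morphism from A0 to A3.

Answer: [0↦2 1↦0]

Work:
  0 f-->1 g-->1 h-->2
  1 f-->0 g-->2 h-->0
composite: [0↦2 1↦0]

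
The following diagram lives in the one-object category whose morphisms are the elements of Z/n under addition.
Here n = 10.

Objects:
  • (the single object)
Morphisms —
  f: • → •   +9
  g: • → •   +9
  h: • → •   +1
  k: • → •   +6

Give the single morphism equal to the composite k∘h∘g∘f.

  0 +9≡9 +9≡8 +1≡9 +6≡5  (mod 10)
composite: +5

Answer: +5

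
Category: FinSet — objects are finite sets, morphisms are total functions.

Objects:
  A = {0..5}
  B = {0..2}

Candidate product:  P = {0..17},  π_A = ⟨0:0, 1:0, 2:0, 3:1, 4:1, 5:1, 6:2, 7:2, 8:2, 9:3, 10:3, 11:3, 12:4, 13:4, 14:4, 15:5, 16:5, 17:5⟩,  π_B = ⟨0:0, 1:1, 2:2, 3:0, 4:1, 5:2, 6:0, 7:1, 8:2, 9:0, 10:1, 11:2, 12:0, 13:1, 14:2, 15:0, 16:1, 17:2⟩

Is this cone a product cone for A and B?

|A|·|B| = 6·3 = 18;  |P| = 18
Check the pairing map k ↦ (π_A(k), π_B(k)):
  0 : (0,0)
  1 : (0,1)
  2 : (0,2)
  3 : (1,0)
  4 : (1,1)
  5 : (1,2)
  6 : (2,0)
  7 : (2,1)
  8 : (2,2)
  9 : (3,0)
  10 : (3,1)
  11 : (3,2)
  12 : (4,0)
  13 : (4,1)
  14 : (4,2)
  15 : (5,0)
  16 : (5,1)
  17 : (5,2)
distinct pairs in image: 18 / 18 needed
  → bijection onto A×B; projections well-typed.

Answer: VALID PRODUCT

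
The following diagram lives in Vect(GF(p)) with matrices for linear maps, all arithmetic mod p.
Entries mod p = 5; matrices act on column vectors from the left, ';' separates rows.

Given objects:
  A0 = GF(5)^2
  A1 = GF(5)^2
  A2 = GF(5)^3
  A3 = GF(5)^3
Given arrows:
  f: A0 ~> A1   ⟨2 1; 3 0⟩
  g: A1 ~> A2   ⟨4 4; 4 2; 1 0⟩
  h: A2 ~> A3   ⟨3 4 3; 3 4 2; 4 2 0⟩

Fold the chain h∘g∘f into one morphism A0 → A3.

Answer: ⟨2 1; 0 0; 3 4⟩

Trace:
  e0=[1,0] f~>[2,3] g~>[0,4,2] h~>[2,0,3]
  e1=[0,1] f~>[1,0] g~>[4,4,1] h~>[1,0,4]
⟦path⟧: ⟨2 1; 0 0; 3 4⟩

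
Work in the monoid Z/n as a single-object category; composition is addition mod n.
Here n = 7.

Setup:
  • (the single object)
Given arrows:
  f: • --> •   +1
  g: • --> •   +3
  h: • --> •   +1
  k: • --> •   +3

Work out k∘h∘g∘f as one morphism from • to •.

Answer: +1

Derivation:
  0 +1≡1 +3≡4 +1≡5 +3≡1  (mod 7)
result: +1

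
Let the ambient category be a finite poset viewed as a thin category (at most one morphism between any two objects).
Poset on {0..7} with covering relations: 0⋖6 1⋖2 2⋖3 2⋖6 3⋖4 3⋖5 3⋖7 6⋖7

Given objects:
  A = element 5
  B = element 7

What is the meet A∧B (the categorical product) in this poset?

Answer: A∧B = 3

Trace:
{x : x<=A ∧ x<=B} = {1,2,3}  (A=5, B=7)
  1 <= 3
  2 <= 3
  3 <= 3
glb = 3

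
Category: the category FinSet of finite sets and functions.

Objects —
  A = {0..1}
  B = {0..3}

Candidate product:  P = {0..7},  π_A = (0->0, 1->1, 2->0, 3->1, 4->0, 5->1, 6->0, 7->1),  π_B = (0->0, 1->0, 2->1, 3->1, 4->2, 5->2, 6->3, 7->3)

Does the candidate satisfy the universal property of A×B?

Answer: VALID PRODUCT

Work:
|A|·|B| = 2·4 = 8;  |P| = 8
Check the pairing map k ↦ (π_A(k), π_B(k)):
  0 -> (0,0)
  1 -> (1,0)
  2 -> (0,1)
  3 -> (1,1)
  4 -> (0,2)
  5 -> (1,2)
  6 -> (0,3)
  7 -> (1,3)
distinct pairs in image: 8 / 8 needed
  → bijection onto A×B; projections well-typed.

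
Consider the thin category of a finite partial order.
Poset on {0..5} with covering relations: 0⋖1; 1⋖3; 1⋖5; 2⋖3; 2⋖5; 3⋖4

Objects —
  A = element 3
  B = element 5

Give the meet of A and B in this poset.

Lower bounds of A=3 and B=5: {0,1,2}
  maximal lower bounds 1 and 2 are incomparable: neither 1⊑2 nor 2⊑1
→ no greatest lower bound exists

Answer: NO MEET EXISTS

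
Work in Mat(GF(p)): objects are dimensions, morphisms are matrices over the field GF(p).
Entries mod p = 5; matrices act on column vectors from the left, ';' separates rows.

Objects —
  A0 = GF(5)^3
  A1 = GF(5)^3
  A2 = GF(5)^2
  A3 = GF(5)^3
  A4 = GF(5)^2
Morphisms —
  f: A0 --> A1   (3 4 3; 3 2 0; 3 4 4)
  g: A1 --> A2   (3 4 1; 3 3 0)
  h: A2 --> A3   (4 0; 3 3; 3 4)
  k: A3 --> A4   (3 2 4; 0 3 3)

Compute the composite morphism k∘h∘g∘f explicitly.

Answer: (1 1 3; 0 0 3)

Trace:
  e0=[1,0,0] f-->[3,3,3] g-->[4,3] h-->[1,1,4] k-->[1,0]
  e1=[0,1,0] f-->[4,2,4] g-->[4,3] h-->[1,1,4] k-->[1,0]
  e2=[0,0,1] f-->[3,0,4] g-->[3,4] h-->[2,1,0] k-->[3,3]
⟦path⟧: (1 1 3; 0 0 3)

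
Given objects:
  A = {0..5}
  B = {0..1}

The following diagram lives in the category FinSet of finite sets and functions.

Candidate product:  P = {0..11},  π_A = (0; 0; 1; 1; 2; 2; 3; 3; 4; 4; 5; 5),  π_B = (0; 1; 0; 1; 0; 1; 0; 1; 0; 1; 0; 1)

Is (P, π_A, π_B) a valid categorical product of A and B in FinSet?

|A|·|B| = 6·2 = 12;  |P| = 12
Check the pairing map k ↦ (π_A(k), π_B(k)):
  0 : (0,0)
  1 : (0,1)
  2 : (1,0)
  3 : (1,1)
  4 : (2,0)
  5 : (2,1)
  6 : (3,0)
  7 : (3,1)
  8 : (4,0)
  9 : (4,1)
  10 : (5,0)
  11 : (5,1)
distinct pairs in image: 12 / 12 needed
  → bijection onto A×B; projections well-typed.

Answer: VALID PRODUCT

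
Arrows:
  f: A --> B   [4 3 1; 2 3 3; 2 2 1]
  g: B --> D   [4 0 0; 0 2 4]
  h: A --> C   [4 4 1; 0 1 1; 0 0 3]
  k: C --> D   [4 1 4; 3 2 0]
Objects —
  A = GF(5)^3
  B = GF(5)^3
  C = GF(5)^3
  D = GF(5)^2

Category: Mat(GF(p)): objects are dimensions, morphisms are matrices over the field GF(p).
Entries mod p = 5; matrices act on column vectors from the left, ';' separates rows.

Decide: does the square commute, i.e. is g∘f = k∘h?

1) trace f;g:
  e0=⟨1,0,0⟩ f-->⟨4,2,2⟩ g-->⟨1,2⟩
  e1=⟨0,1,0⟩ f-->⟨3,3,2⟩ g-->⟨2,4⟩
  e2=⟨0,0,1⟩ f-->⟨1,3,1⟩ g-->⟨4,0⟩
  ⟦path⟧₁ = [1 2 4; 2 4 0]
2) trace h;k:
  e0=⟨1,0,0⟩ h-->⟨4,0,0⟩ k-->⟨1,2⟩
  e1=⟨0,1,0⟩ h-->⟨4,1,0⟩ k-->⟨2,4⟩
  e2=⟨0,0,1⟩ h-->⟨1,1,3⟩ k-->⟨2,0⟩
  ⟦path⟧₂ = [1 2 2; 2 4 0]
Equal? differ; not commutative

Answer: DOES NOT COMMUTE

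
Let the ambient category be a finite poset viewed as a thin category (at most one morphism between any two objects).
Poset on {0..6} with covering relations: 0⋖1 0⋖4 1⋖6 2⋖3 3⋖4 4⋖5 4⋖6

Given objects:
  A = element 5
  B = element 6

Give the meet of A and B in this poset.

Answer: A∧B = 4

Trace:
Lower bounds of A=5 and B=6: {0,2,3,4}
  0 ⊑ 4
  2 ⊑ 4
  3 ⊑ 4
  4 ⊑ 4
glb = 4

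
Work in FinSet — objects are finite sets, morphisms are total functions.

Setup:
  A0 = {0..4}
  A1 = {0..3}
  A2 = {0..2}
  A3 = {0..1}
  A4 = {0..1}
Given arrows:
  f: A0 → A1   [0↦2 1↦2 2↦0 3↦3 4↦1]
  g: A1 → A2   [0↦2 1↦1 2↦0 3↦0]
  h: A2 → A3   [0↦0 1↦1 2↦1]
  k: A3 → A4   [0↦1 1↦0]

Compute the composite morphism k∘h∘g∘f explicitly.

Answer: [0↦1 1↦1 2↦0 3↦1 4↦0]

Work:
  0 f→2 g→0 h→0 k→1
  1 f→2 g→0 h→0 k→1
  2 f→0 g→2 h→1 k→0
  3 f→3 g→0 h→0 k→1
  4 f→1 g→1 h→1 k→0
composite: [0↦1 1↦1 2↦0 3↦1 4↦0]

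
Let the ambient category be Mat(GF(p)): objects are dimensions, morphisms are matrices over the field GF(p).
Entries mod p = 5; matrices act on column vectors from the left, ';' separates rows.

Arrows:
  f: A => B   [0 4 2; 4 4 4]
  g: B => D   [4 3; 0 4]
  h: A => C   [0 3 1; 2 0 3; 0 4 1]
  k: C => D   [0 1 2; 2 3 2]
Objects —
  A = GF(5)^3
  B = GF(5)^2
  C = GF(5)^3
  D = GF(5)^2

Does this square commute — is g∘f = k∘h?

1) trace f;g:
  e0=[1,0,0] f=>[0,4] g=>[2,1]
  e1=[0,1,0] f=>[4,4] g=>[3,1]
  e2=[0,0,1] f=>[2,4] g=>[0,1]
  result₁ = [2 3 0; 1 1 1]
2) trace h;k:
  e0=[1,0,0] h=>[0,2,0] k=>[2,1]
  e1=[0,1,0] h=>[3,0,4] k=>[3,4]
  e2=[0,0,1] h=>[1,3,1] k=>[0,3]
  result₂ = [2 3 0; 1 4 3]
Equal? differ; not commutative

Answer: DOES NOT COMMUTE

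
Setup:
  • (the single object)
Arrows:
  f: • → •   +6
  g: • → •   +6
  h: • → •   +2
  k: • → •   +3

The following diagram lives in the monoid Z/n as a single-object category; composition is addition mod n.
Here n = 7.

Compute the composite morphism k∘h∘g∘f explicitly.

  0 +6≡6 +6≡5 +2≡0 +3≡3  (mod 7)
⟦path⟧: +3

Answer: +3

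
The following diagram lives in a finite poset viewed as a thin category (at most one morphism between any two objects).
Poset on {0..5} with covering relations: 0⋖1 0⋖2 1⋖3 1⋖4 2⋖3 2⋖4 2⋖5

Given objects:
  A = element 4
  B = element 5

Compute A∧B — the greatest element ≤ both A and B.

Answer: A∧B = 2

Derivation:
Common predecessors of 4,5: {0,2}
  0 <= 2
  2 <= 2
glb = 2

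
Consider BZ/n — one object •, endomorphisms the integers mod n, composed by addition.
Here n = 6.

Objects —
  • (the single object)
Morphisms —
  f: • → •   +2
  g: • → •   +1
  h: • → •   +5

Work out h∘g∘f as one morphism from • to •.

Answer: +2

Derivation:
  0 +2≡2 +1≡3 +5≡2  (mod 6)
composite: +2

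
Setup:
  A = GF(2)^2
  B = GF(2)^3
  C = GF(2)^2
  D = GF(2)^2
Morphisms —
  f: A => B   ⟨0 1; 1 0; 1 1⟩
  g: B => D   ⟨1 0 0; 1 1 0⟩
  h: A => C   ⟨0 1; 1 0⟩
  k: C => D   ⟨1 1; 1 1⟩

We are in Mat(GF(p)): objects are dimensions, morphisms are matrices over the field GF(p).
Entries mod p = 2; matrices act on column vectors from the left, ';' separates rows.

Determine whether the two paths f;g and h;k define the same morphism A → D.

Answer: DOES NOT COMMUTE

Work:
1) trace f;g:
  e0=(1,0) f=>(0,1,1) g=>(0,1)
  e1=(0,1) f=>(1,0,1) g=>(1,1)
  ⟦path⟧₁ = ⟨0 1; 1 1⟩
2) trace h;k:
  e0=(1,0) h=>(0,1) k=>(1,1)
  e1=(0,1) h=>(1,0) k=>(1,1)
  ⟦path⟧₂ = ⟨1 1; 1 1⟩
Equal? distinct morphisms ✗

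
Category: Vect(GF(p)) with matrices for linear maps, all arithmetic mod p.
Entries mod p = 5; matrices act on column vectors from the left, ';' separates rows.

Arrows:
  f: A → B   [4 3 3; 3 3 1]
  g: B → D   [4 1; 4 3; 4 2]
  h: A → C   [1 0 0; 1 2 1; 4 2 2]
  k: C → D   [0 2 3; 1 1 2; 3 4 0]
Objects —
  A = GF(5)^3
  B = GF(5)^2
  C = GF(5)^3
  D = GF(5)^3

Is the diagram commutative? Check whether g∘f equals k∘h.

Answer: COMMUTES

Work:
Path 1 = f;g:
  e0=(1,0,0) f→(4,3) g→(4,0,2)
  e1=(0,1,0) f→(3,3) g→(0,1,3)
  e2=(0,0,1) f→(3,1) g→(3,0,4)
  ⟦path⟧₁ = [4 0 3; 0 1 0; 2 3 4]
Path 2 = h;k:
  e0=(1,0,0) h→(1,1,4) k→(4,0,2)
  e1=(0,1,0) h→(0,2,2) k→(0,1,3)
  e2=(0,0,1) h→(0,1,2) k→(3,0,4)
  ⟦path⟧₂ = [4 0 3; 0 1 0; 2 3 4]
Equal? equal; square commutes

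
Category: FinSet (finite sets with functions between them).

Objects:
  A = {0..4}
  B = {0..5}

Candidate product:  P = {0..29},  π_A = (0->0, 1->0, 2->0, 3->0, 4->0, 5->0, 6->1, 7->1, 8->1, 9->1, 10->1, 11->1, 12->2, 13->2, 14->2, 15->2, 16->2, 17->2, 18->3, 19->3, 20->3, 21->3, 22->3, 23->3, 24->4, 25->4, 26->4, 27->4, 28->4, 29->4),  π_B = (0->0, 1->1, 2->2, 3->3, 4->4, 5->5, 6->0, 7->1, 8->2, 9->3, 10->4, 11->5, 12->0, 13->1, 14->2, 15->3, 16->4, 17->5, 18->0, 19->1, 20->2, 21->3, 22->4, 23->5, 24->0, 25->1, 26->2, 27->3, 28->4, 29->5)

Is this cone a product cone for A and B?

Answer: VALID PRODUCT

Trace:
|A|·|B| = 5·6 = 30;  |P| = 30
Check the pairing map k ↦ (π_A(k), π_B(k)):
  0 -> (0,0)
  1 -> (0,1)
  2 -> (0,2)
  3 -> (0,3)
  4 -> (0,4)
  5 -> (0,5)
  6 -> (1,0)
  7 -> (1,1)
  8 -> (1,2)
  9 -> (1,3)
  10 -> (1,4)
  11 -> (1,5)
  12 -> (2,0)
  13 -> (2,1)
  14 -> (2,2)
  15 -> (2,3)
  16 -> (2,4)
  17 -> (2,5)
  18 -> (3,0)
  19 -> (3,1)
  20 -> (3,2)
  21 -> (3,3)
  22 -> (3,4)
  23 -> (3,5)
  24 -> (4,0)
  25 -> (4,1)
  26 -> (4,2)
  27 -> (4,3)
  28 -> (4,4)
  29 -> (4,5)
distinct pairs in image: 30 / 30 needed
  → bijection onto A×B; projections well-typed.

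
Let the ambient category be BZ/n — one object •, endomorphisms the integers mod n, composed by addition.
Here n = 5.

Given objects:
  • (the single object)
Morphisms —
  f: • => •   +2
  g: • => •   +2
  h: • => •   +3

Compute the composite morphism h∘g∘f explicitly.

Answer: +2

Derivation:
  0 +2≡2 +2≡4 +3≡2  (mod 5)
result: +2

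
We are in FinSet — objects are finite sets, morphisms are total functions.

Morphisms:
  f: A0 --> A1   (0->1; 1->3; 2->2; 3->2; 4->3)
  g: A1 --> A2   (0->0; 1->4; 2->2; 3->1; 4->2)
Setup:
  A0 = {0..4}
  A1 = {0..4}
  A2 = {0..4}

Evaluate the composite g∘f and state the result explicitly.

  0 f-->1 g-->4
  1 f-->3 g-->1
  2 f-->2 g-->2
  3 f-->2 g-->2
  4 f-->3 g-->1
composite: (0->4; 1->1; 2->2; 3->2; 4->1)

Answer: (0->4; 1->1; 2->2; 3->2; 4->1)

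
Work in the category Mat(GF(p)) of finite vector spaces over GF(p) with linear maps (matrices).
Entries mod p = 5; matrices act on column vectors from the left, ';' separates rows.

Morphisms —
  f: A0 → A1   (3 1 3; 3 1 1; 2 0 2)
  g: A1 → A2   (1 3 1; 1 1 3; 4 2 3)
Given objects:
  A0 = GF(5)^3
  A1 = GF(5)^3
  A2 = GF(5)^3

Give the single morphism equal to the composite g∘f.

  e0=(1,0,0) f→(3,3,2) g→(4,2,4)
  e1=(0,1,0) f→(1,1,0) g→(4,2,1)
  e2=(0,0,1) f→(3,1,2) g→(3,0,0)
result: (4 4 3; 2 2 0; 4 1 0)

Answer: (4 4 3; 2 2 0; 4 1 0)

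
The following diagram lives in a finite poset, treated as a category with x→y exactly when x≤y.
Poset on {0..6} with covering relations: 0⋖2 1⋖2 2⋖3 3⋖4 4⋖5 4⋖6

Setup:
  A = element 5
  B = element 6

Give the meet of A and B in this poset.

Answer: A∧B = 4

Work:
{x : x<=A ∧ x<=B} = {0,1,2,3,4}  (A=5, B=6)
  0 <= 4
  1 <= 4
  2 <= 4
  3 <= 4
  4 <= 4
glb = 4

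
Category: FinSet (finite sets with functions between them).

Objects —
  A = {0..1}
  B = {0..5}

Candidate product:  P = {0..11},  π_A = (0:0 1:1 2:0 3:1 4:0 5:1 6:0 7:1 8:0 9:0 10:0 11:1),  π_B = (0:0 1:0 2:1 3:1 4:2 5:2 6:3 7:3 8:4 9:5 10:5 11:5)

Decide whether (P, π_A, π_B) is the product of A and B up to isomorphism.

|A|·|B| = 2·6 = 12;  |P| = 12
Check the pairing map k ↦ (π_A(k), π_B(k)):
  0 : (0,0)
  1 : (1,0)
  2 : (0,1)
  3 : (1,1)
  4 : (0,2)
  5 : (1,2)
  6 : (0,3)
  7 : (1,3)
  8 : (0,4)
  9 : (0,5)
  10 : (0,5)  ✗ repeats pair of k=9
  11 : (1,5)
distinct pairs in image: 11 / 12 needed
  → (0,5) hit at k=9 and k=10

Answer: NOT A VALID PRODUCT — duplicate pair at indices 10,9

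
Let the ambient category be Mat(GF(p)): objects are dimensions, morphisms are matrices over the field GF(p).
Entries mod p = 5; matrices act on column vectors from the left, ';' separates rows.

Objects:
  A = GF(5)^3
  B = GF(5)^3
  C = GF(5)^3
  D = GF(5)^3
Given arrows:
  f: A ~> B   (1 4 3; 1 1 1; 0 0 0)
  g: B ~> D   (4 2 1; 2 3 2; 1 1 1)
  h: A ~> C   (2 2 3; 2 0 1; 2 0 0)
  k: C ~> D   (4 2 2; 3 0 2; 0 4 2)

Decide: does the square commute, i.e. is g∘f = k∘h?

Answer: COMMUTES

Trace:
Path 1 = f;g:
  e0=(1,0,0) f~>(1,1,0) g~>(1,0,2)
  e1=(0,1,0) f~>(4,1,0) g~>(3,1,0)
  e2=(0,0,1) f~>(3,1,0) g~>(4,4,4)
  result₁ = (1 3 4; 0 1 4; 2 0 4)
Path 2 = h;k:
  e0=(1,0,0) h~>(2,2,2) k~>(1,0,2)
  e1=(0,1,0) h~>(2,0,0) k~>(3,1,0)
  e2=(0,0,1) h~>(3,1,0) k~>(4,4,4)
  result₂ = (1 3 4; 0 1 4; 2 0 4)
Equal? same morphism ✓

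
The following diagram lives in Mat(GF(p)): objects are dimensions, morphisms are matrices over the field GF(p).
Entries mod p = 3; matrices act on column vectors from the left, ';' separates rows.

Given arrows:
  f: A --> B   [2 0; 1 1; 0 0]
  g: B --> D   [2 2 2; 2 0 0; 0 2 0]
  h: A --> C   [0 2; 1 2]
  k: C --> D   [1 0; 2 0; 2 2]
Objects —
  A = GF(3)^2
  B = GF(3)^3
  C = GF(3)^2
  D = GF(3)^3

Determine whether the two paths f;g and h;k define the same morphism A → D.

Answer: DOES NOT COMMUTE

Work:
Along f;g (path 1):
  e0=(1,0) f-->(2,1,0) g-->(0,1,2)
  e1=(0,1) f-->(0,1,0) g-->(2,0,2)
  ⟦path⟧₁ = [0 2; 1 0; 2 2]
Along h;k (path 2):
  e0=(1,0) h-->(0,1) k-->(0,0,2)
  e1=(0,1) h-->(2,2) k-->(2,1,2)
  ⟦path⟧₂ = [0 2; 0 1; 2 2]
Equal? distinct morphisms ✗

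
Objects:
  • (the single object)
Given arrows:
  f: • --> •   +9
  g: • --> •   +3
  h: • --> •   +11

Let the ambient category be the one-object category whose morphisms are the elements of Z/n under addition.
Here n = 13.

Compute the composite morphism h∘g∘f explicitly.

  0 +9≡9 +3≡12 +11≡10  (mod 13)
⟦path⟧: +10

Answer: +10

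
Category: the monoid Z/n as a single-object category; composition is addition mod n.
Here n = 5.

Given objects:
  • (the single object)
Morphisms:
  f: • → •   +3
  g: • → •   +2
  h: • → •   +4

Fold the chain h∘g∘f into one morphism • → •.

  0 +3≡3 +2≡0 +4≡4  (mod 5)
result: +4

Answer: +4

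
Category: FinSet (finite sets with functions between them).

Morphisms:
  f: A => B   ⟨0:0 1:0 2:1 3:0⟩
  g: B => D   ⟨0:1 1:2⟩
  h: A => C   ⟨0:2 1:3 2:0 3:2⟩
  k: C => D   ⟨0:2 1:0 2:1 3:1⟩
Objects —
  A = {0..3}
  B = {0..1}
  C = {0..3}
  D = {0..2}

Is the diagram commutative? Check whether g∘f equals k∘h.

1) trace f;g:
  0 f=>0 g=>1
  1 f=>0 g=>1
  2 f=>1 g=>2
  3 f=>0 g=>1
  ⟦path⟧₁ = ⟨0:1 1:1 2:2 3:1⟩
2) trace h;k:
  0 h=>2 k=>1
  1 h=>3 k=>1
  2 h=>0 k=>2
  3 h=>2 k=>1
  ⟦path⟧₂ = ⟨0:1 1:1 2:2 3:1⟩
Equal? equal; square commutes

Answer: COMMUTES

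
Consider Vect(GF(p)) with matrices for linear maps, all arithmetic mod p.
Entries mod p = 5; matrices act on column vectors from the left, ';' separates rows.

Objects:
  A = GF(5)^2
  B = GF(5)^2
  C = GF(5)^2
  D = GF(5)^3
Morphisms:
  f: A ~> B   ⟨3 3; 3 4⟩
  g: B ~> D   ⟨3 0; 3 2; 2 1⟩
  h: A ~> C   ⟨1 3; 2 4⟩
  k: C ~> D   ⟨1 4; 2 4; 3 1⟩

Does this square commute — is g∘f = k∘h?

Along f;g (path 1):
  e0=⟨1,0⟩ f~>⟨3,3⟩ g~>⟨4,0,4⟩
  e1=⟨0,1⟩ f~>⟨3,4⟩ g~>⟨4,2,0⟩
  ⟦path⟧₁ = ⟨4 4; 0 2; 4 0⟩
Along h;k (path 2):
  e0=⟨1,0⟩ h~>⟨1,2⟩ k~>⟨4,0,0⟩
  e1=⟨0,1⟩ h~>⟨3,4⟩ k~>⟨4,2,3⟩
  ⟦path⟧₂ = ⟨4 4; 0 2; 0 3⟩
Equal? distinct morphisms ✗

Answer: DOES NOT COMMUTE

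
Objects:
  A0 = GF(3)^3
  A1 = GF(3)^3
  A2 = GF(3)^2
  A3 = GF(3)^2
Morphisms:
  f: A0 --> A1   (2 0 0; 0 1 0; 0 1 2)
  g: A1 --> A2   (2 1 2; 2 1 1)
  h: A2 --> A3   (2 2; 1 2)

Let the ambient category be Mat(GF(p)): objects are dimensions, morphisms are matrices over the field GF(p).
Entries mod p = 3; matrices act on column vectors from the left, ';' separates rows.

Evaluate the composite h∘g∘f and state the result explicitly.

Answer: (1 1 0; 0 1 2)

Trace:
  e0=⟨1,0,0⟩ f-->⟨2,0,0⟩ g-->⟨1,1⟩ h-->⟨1,0⟩
  e1=⟨0,1,0⟩ f-->⟨0,1,1⟩ g-->⟨0,2⟩ h-->⟨1,1⟩
  e2=⟨0,0,1⟩ f-->⟨0,0,2⟩ g-->⟨1,2⟩ h-->⟨0,2⟩
⟦path⟧: (1 1 0; 0 1 2)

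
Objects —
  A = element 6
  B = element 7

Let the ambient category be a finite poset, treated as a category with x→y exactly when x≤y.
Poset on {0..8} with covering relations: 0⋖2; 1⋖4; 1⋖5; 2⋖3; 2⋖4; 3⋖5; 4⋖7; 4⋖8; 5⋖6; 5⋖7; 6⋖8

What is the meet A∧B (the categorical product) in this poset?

Answer: A∧B = 5

Derivation:
Common predecessors of 6,7: {0,1,2,3,5}
  0 ≤ 5
  1 ≤ 5
  2 ≤ 5
  3 ≤ 5
  5 ≤ 5
glb = 5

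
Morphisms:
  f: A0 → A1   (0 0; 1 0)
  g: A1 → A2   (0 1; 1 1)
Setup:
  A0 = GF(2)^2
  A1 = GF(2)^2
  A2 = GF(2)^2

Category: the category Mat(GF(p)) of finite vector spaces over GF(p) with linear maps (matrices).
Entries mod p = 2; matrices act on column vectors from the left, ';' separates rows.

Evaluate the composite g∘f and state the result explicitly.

Answer: (1 0; 1 0)

Work:
  e0=[1,0] f→[0,1] g→[1,1]
  e1=[0,1] f→[0,0] g→[0,0]
composite: (1 0; 1 0)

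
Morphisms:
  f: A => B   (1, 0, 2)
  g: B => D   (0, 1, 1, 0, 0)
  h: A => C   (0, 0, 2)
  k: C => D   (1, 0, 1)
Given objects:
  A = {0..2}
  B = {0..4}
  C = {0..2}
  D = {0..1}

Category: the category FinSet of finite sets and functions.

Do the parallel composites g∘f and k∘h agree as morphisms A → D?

Path 1 = f;g:
  0 f=>1 g=>1
  1 f=>0 g=>0
  2 f=>2 g=>1
  result₁ = (1, 0, 1)
Path 2 = h;k:
  0 h=>0 k=>1
  1 h=>0 k=>1
  2 h=>2 k=>1
  result₂ = (1, 1, 1)
Equal? differ; not commutative

Answer: DOES NOT COMMUTE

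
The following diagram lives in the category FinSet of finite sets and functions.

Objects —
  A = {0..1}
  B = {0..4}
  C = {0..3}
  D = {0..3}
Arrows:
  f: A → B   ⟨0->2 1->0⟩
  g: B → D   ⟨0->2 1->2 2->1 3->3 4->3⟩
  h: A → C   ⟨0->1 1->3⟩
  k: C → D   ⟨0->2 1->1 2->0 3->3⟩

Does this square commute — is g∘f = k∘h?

Answer: DOES NOT COMMUTE

Derivation:
Path 1 = f;g:
  0 f→2 g→1
  1 f→0 g→2
  result₁ = ⟨0->1 1->2⟩
Path 2 = h;k:
  0 h→1 k→1
  1 h→3 k→3
  result₂ = ⟨0->1 1->3⟩
Equal? differ; not commutative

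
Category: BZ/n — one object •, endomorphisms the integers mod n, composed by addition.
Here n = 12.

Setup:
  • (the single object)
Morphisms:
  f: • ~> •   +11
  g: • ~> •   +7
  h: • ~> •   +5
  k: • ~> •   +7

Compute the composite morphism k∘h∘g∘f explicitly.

  0 +11≡11 +7≡6 +5≡11 +7≡6  (mod 12)
composite: +6

Answer: +6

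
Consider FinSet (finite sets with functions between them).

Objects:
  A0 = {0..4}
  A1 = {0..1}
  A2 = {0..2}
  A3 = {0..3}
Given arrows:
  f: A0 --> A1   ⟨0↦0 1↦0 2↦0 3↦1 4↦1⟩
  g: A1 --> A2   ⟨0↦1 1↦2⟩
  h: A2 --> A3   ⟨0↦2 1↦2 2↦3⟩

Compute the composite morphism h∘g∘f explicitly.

Answer: ⟨0↦2 1↦2 2↦2 3↦3 4↦3⟩

Work:
  0 f-->0 g-->1 h-->2
  1 f-->0 g-->1 h-->2
  2 f-->0 g-->1 h-->2
  3 f-->1 g-->2 h-->3
  4 f-->1 g-->2 h-->3
result: ⟨0↦2 1↦2 2↦2 3↦3 4↦3⟩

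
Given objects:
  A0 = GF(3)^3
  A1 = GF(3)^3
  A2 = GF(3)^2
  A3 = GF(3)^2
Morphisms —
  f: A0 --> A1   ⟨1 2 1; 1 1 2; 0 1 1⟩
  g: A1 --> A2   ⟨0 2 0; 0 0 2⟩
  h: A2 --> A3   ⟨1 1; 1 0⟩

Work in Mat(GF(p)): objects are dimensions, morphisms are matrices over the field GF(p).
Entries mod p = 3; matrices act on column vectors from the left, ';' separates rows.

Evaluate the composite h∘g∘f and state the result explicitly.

  e0=⟨1,0,0⟩ f-->⟨1,1,0⟩ g-->⟨2,0⟩ h-->⟨2,2⟩
  e1=⟨0,1,0⟩ f-->⟨2,1,1⟩ g-->⟨2,2⟩ h-->⟨1,2⟩
  e2=⟨0,0,1⟩ f-->⟨1,2,1⟩ g-->⟨1,2⟩ h-->⟨0,1⟩
result: ⟨2 1 0; 2 2 1⟩

Answer: ⟨2 1 0; 2 2 1⟩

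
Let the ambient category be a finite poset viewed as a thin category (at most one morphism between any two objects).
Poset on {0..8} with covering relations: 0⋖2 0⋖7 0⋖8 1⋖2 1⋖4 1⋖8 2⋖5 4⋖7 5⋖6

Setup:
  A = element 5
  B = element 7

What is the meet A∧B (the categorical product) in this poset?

Answer: NO MEET EXISTS

Work:
{x : x≤A ∧ x≤B} = {0,1}  (A=5, B=7)
  maximal lower bounds 0 and 1 are incomparable: neither 0≤1 nor 1≤0
→ no greatest lower bound exists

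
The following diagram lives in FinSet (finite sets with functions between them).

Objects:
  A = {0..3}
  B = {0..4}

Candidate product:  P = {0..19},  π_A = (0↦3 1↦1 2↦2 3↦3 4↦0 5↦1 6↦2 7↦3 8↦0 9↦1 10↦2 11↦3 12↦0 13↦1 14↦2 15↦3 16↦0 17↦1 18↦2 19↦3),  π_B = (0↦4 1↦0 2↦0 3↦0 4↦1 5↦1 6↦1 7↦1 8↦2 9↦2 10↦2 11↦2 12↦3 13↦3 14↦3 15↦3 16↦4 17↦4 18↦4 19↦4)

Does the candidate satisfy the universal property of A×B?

|A|·|B| = 4·5 = 20;  |P| = 20
Check the pairing map k ↦ (π_A(k), π_B(k)):
  0 ↦ (3,4)
  1 ↦ (1,0)
  2 ↦ (2,0)
  3 ↦ (3,0)
  4 ↦ (0,1)
  5 ↦ (1,1)
  6 ↦ (2,1)
  7 ↦ (3,1)
  8 ↦ (0,2)
  9 ↦ (1,2)
  10 ↦ (2,2)
  11 ↦ (3,2)
  12 ↦ (0,3)
  13 ↦ (1,3)
  14 ↦ (2,3)
  15 ↦ (3,3)
  16 ↦ (0,4)
  17 ↦ (1,4)
  18 ↦ (2,4)
  19 ↦ (3,4)  ✗ repeats pair of k=0
distinct pairs in image: 19 / 20 needed
  → (3,4) hit at k=0 and k=19

Answer: NOT A VALID PRODUCT — duplicate pair at indices 19,0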